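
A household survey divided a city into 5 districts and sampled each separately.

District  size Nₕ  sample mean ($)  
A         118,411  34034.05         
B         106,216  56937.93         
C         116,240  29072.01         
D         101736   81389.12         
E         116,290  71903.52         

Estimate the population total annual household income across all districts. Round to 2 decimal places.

A: 118411·34034.05 = 4030005894.55
B: 106216·56937.93 = 6047719172.88
C: 116240·29072.01 = 3379330442.4
D: 101736·81389.12 = 8280203512.32
E: 116290·71903.52 = 8361660340.8
τ̂ = Σ Nₕx̄ₕ = 30098919362.95.

30098919362.95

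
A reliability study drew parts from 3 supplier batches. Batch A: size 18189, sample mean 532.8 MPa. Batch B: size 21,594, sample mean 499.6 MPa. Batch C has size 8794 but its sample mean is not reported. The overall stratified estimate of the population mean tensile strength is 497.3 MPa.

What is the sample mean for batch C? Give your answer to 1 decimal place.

Σ Nₕx̄ₕ = N·μ, so 8794·x̄_C = 48577·497.3 − (18189·532.8 + 21594·499.6).
= 24157342.1 − 20479461.6 = 3677880.5.
x̄_C = 3677880.5 / 8794 = 418.226... → 418.2.

418.2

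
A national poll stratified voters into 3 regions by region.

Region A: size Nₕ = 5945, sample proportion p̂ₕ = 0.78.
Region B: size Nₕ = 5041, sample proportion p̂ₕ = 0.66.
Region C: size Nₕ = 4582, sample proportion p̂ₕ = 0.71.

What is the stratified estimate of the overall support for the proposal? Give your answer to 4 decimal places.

0.7205

Wₕ = Nₕ/N with N = 15568: 0.3819, 0.3238, 0.2943.
p̂_st = 0.3819·0.78 + 0.3238·0.66 + 0.2943·0.71 ≈ 0.720541... → 0.7205.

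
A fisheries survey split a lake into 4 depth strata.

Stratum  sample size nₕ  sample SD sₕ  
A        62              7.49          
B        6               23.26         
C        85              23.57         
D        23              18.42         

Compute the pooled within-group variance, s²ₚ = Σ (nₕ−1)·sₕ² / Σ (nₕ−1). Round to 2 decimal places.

Degrees of freedom: 61 + 5 + 84 + 22 = 172.
Σ(nₕ−1)sₕ² = 61·56.1001 + 5·541.0276 + 84·555.5449 + 22·339.2964 = 60257.5365.
s²ₚ = 60257.5365 / 172 = 350.3345... → 350.33.

350.33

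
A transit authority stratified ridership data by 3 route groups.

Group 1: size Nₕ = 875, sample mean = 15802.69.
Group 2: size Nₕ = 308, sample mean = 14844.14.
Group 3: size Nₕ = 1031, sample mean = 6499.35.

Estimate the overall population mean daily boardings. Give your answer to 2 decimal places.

11337.03

x̄_st = (Σ Nₕx̄ₕ) / (Σ Nₕ) = (875·15802.69 + 308·14844.14 + 1031·6499.35) / 2214
= 25100178.72 / 2214 = 11337.0274... → 11337.03.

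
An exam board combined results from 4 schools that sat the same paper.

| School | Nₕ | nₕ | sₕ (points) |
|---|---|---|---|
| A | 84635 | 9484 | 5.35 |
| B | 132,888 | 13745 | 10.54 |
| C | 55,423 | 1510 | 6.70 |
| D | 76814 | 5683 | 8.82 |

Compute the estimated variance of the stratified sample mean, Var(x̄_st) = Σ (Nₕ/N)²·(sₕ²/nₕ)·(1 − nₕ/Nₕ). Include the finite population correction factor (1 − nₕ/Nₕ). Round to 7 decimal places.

N = 349760; Wₕ = Nₕ/N.
school A: (84635/349760)²·5.35²/9484·(1 − 9484/84635) = 0.0001569136
school B: (132888/349760)²·10.54²/13745·(1 − 13745/132888) = 0.0010460453
school C: (55423/349760)²·6.70²/1510·(1 − 1510/55423) = 0.0007261326
school D: (76814/349760)²·8.82²/5683·(1 − 5683/76814) = 0.0006113903
Sum = 0.0025404817 → 0.0025405.

0.0025405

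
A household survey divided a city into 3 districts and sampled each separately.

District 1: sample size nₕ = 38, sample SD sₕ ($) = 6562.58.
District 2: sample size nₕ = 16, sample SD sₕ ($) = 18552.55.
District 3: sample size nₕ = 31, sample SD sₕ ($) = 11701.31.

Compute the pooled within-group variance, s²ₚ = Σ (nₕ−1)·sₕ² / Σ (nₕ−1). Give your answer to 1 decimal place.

132488685.7

1: (38−1)·6562.58² = 37·43067456.2564 = 1593495881.4868
2: (16−1)·18552.55² = 15·344197111.5025 = 5162956672.5375
3: (31−1)·11701.31² = 30·136920655.7161 = 4107619671.483
Numerator = 10864072225.5073; denominator = Σ(nₕ−1) = 82.
s²ₚ = 10864072225.5073/82 = 132488685.677... → 132488685.7.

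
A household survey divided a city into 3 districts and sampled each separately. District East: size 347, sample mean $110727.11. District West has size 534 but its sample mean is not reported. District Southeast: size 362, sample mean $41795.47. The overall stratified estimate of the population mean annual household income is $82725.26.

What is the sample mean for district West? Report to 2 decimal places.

92275.71

N = 347 + 534 + 362 = 1243.
Overall total = μ·N = 82725.26·1243 = 102827498.18.
Subtract the known strata: 347·110727.11 + 362·41795.47 = 53552267.31.
Remaining total for district West: 102827498.18 − 53552267.31 = 49275230.87.
Divide by its size: 49275230.87 / 534 = 92275.7132... → 92275.71.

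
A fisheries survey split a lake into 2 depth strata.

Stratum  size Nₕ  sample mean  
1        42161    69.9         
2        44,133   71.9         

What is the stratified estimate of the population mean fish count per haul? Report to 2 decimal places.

70.92

N = 42161 + 44133 = 86294.
Weight each subgroup mean by Nₕ/N and sum.
Σ Nₕx̄ₕ = 42161·69.9 + 44133·71.9 = 2947053.9 + 3173162.7 = 6120216.6.
Divide by N: 6120216.6 / 86294 = 70.9229... → 70.92.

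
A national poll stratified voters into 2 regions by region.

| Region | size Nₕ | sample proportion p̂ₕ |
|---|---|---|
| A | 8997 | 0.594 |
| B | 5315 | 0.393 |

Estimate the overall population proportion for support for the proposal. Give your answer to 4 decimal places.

0.5194

N = 8997 + 5315 = 14312.
Overall proportion = Σ (Nₕ/N)·p̂ₕ.
Σ Nₕp̂ₕ = 5344.218 + 2088.795 = 7433.013.
7433.013 / 14312 = 0.519355... → 0.5194.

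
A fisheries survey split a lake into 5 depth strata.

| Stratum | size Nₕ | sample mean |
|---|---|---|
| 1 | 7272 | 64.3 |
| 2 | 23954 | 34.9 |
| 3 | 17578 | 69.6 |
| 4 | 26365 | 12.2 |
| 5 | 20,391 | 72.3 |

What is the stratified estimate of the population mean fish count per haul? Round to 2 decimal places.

N = 95560; weights Wₕ = Nₕ/N = (0.0761, 0.2507, 0.1839, 0.2759, 0.2134).
x̄_st = Σ Wₕ·x̄ₕ = 0.0761·64.3 + 0.2507·34.9 + 0.1839·69.6 + 0.2759·12.2 + 0.2134·72.3 ≈ 45.2379...
→ 45.24.

45.24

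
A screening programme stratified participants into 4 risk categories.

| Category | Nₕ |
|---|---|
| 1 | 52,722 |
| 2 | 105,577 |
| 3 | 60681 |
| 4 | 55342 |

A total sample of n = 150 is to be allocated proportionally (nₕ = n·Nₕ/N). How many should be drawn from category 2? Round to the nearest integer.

N = 52722 + 105577 + 60681 + 55342 = 274322.
n_2 = 150·105577/274322 = 57.730... → 58.

58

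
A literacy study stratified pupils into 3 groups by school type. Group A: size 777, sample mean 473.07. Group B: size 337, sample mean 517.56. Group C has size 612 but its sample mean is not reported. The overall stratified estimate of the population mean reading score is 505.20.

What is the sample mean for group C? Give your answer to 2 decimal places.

539.19

N = 777 + 337 + 612 = 1726.
Overall total = μ·N = 505.20·1726 = 871975.2.
Subtract the known strata: 777·473.07 + 337·517.56 = 541993.11.
Remaining total for group C: 871975.2 − 541993.11 = 329982.09.
Divide by its size: 329982.09 / 612 = 539.1864... → 539.19.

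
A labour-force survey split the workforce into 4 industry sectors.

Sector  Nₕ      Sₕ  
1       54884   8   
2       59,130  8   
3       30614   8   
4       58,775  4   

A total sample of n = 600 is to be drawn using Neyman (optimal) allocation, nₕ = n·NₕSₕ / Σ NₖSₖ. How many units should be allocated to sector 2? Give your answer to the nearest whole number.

204

1: NₕSₕ = 54884·8 = 439072
2: NₕSₕ = 59130·8 = 473040
3: NₕSₕ = 30614·8 = 244912
4: NₕSₕ = 58775·4 = 235100
Σ NₕSₕ = 1392124.
n_2 = 600·473040/1392124 = 203.878... → 204.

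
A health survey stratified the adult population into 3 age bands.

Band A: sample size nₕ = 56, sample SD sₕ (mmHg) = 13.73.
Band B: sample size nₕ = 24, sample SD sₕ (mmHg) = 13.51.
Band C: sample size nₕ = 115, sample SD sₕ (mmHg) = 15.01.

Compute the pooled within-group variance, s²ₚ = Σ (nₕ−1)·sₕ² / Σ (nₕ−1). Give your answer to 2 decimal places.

209.64

A: (56−1)·13.73² = 55·188.5129 = 10368.2095
B: (24−1)·13.51² = 23·182.5201 = 4197.9623
C: (115−1)·15.01² = 114·225.3001 = 25684.2114
Numerator = 40250.3832; denominator = Σ(nₕ−1) = 192.
s²ₚ = 40250.3832/192 = 209.6374... → 209.64.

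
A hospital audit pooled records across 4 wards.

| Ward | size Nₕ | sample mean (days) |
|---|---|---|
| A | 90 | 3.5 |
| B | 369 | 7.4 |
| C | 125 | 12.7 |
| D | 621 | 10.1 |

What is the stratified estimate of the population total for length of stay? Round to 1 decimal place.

10905.2

A: 90·3.5 = 315
B: 369·7.4 = 2730.6
C: 125·12.7 = 1587.5
D: 621·10.1 = 6272.1
τ̂ = Σ Nₕx̄ₕ = 10905.2.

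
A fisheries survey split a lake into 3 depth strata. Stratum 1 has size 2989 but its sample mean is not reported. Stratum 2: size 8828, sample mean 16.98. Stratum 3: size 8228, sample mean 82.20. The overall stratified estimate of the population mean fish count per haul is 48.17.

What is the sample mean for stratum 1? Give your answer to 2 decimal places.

Σ Nₕx̄ₕ = N·μ, so 2989·x̄_1 = 20045·48.17 − (8828·16.98 + 8228·82.20).
= 965567.65 − 826241.04 = 139326.61.
x̄_1 = 139326.61 / 2989 = 46.6131... → 46.61.

46.61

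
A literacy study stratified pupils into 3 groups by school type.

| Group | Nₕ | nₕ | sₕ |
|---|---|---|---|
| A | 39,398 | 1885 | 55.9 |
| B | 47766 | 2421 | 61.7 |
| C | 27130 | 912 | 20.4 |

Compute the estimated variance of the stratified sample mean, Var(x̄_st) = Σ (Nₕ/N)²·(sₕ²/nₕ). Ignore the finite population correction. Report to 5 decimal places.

N = 114294. Term for each stratum: Wₕ²sₕ²/nₕ.
Var(x̄_st) = 0.19697620 + 0.27464166 + 0.02571096 = 0.49732882 → 0.49733.

0.49733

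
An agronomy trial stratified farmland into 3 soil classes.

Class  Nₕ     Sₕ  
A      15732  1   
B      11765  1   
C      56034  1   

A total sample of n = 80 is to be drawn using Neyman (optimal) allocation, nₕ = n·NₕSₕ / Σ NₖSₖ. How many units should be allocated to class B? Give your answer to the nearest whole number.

A: NₕSₕ = 15732·1 = 15732
B: NₕSₕ = 11765·1 = 11765
C: NₕSₕ = 56034·1 = 56034
Σ NₕSₕ = 83531.
n_B = 80·11765/83531 = 11.268... → 11.

11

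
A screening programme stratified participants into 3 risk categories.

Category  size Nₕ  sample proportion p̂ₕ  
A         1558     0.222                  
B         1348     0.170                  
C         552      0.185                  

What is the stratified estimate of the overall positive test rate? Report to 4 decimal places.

0.1958

N = 1558 + 1348 + 552 = 3458.
Overall proportion = Σ (Nₕ/N)·p̂ₕ.
Σ Nₕp̂ₕ = 345.876 + 229.16 + 102.12 = 677.156.
677.156 / 3458 = 0.195823... → 0.1958.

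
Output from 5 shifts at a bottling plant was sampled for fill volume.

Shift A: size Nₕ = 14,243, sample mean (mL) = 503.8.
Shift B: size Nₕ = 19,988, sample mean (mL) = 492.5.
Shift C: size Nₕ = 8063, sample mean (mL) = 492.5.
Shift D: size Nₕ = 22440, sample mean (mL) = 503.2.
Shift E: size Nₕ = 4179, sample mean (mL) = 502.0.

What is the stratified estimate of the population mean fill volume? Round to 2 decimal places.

x̄_st = (Σ Nₕx̄ₕ) / (Σ Nₕ) = (14243·503.8 + 19988·492.5 + 8063·492.5 + 22440·503.2 + 4179·502.0) / 68913
= 34380406.9 / 68913 = 498.8958... → 498.90.

498.90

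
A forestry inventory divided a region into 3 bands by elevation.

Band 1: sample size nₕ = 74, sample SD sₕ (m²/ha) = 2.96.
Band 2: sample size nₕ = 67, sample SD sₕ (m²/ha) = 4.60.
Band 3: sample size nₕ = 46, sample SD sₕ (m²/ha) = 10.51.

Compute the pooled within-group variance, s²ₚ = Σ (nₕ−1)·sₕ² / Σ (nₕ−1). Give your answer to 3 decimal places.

1: (74−1)·2.96² = 73·8.7616 = 639.5968
2: (67−1)·4.60² = 66·21.16 = 1396.56
3: (46−1)·10.51² = 45·110.4601 = 4970.7045
Numerator = 7006.8613; denominator = Σ(nₕ−1) = 184.
s²ₚ = 7006.8613/184 = 38.08077... → 38.081.

38.081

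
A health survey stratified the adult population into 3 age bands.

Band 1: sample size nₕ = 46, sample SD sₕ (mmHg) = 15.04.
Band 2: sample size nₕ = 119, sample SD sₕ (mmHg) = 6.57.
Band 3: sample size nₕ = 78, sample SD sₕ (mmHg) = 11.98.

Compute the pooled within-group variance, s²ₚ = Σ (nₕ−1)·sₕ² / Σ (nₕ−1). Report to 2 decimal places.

Degrees of freedom: 45 + 118 + 77 = 240.
Σ(nₕ−1)sₕ² = 45·226.2016 + 118·43.1649 + 77·143.5204 = 26323.601.
s²ₚ = 26323.601 / 240 = 109.6817... → 109.68.

109.68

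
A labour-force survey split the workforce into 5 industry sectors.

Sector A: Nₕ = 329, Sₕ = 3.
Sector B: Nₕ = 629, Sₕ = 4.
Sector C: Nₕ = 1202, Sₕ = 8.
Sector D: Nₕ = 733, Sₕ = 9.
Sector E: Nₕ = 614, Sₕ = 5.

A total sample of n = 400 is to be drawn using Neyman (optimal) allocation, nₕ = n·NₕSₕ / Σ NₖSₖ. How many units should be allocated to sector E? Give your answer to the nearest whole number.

54

Σ NₕSₕ = 329·3 + 629·4 + 1202·8 + 733·9 + 614·5 = 22786.
Share for E: 3070/22786 = 0.13473.
n_E = 400 × 0.13473 = 53.893... → 54.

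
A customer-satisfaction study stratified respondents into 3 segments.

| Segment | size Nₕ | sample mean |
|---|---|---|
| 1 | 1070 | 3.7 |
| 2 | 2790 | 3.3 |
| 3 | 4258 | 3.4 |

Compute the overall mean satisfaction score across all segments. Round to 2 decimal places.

N = 8118; weights Wₕ = Nₕ/N = (0.1318, 0.3437, 0.5245).
x̄_st = Σ Wₕ·x̄ₕ = 0.1318·3.7 + 0.3437·3.3 + 0.5245·3.4 ≈ 3.4052...
→ 3.41.

3.41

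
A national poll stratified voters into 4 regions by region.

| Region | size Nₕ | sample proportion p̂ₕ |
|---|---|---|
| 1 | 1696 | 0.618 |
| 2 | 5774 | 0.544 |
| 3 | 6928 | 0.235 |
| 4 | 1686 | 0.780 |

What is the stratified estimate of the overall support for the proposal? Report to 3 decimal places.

0.443

Wₕ = Nₕ/N with N = 16084: 0.1054, 0.3590, 0.4307, 0.1048.
p̂_st = 0.1054·0.618 + 0.3590·0.544 + 0.4307·0.235 + 0.1048·0.780 ≈ 0.44344... → 0.443.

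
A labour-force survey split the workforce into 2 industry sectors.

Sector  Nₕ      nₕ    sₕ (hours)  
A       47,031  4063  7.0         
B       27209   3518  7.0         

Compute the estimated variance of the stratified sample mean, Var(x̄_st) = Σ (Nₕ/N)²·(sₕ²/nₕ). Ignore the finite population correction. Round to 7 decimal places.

N = 74240. Term for each stratum: Wₕ²sₕ²/nₕ.
Var(x̄_st) = 0.0048399598 + 0.0018708953 = 0.0067108551 → 0.0067109.

0.0067109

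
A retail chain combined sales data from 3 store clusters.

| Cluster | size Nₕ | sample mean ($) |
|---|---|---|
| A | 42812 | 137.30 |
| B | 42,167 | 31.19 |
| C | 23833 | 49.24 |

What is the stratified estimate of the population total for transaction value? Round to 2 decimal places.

8366813.25

Population total = Σ Nₕ·x̄ₕ (each stratum's size times its mean).
42812·137.30 + 42167·31.19 + 23833·49.24 = 5878087.6 + 1315188.73 + 1173536.92 = 8366813.25.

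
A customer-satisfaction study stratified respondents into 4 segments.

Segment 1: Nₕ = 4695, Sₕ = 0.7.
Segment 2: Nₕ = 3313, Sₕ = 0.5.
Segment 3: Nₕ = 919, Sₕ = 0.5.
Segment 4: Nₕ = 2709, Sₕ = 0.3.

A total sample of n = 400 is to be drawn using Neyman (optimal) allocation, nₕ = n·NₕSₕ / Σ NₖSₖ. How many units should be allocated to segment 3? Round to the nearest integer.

Σ NₕSₕ = 4695·0.7 + 3313·0.5 + 919·0.5 + 2709·0.3 = 6215.2.
Share for 3: 459.5/6215.2 = 0.07393.
n_3 = 400 × 0.07393 = 29.573... → 30.

30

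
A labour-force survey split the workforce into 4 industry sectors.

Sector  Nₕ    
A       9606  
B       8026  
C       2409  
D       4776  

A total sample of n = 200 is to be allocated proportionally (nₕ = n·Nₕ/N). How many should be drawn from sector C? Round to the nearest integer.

19

N = 9606 + 8026 + 2409 + 4776 = 24817.
n_C = 200·2409/24817 = 19.414... → 19.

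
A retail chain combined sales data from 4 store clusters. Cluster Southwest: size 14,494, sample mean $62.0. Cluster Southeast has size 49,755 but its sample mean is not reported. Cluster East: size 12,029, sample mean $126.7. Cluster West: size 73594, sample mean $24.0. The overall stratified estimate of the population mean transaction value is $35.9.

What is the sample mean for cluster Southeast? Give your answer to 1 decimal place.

23.9

Σ Nₕx̄ₕ = N·μ, so 49755·x̄_Southeast = 149872·35.9 − (14494·62.0 + 12029·126.7 + 73594·24.0).
= 5380404.8 − 4188958.3 = 1191446.5.
x̄_Southeast = 1191446.5 / 49755 = 23.946... → 23.9.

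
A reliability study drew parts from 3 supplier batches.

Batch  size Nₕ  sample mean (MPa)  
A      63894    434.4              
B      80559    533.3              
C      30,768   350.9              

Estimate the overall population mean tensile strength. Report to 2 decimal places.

N = 63894 + 80559 + 30768 = 175221.
Weight each subgroup mean by Nₕ/N and sum.
Σ Nₕx̄ₕ = 63894·434.4 + 80559·533.3 + 30768·350.9 = 27755553.6 + 42962114.7 + 10796491.2 = 81514159.5.
Divide by N: 81514159.5 / 175221 = 465.2077... → 465.21.

465.21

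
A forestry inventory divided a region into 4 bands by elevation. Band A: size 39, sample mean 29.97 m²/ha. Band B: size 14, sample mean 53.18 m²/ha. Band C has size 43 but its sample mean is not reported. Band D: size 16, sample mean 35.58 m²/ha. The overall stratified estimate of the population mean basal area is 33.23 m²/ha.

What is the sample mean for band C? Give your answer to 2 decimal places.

28.82

N = 39 + 14 + 43 + 16 = 112.
Overall total = μ·N = 33.23·112 = 3721.76.
Subtract the known strata: 39·29.97 + 14·53.18 + 16·35.58 = 2482.63.
Remaining total for band C: 3721.76 − 2482.63 = 1239.13.
Divide by its size: 1239.13 / 43 = 28.8170... → 28.82.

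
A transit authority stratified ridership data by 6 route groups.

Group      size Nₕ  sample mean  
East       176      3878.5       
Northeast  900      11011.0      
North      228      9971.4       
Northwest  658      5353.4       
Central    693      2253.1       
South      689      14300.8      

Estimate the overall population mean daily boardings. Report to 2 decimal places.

8314.35

x̄_st = (Σ Nₕx̄ₕ) / (Σ Nₕ) = (176·3878.5 + 900·11011.0 + 228·9971.4 + 658·5353.4 + 693·2253.1 + 689·14300.8) / 3344
= 27803181.9 / 3344 = 8314.3487... → 8314.35.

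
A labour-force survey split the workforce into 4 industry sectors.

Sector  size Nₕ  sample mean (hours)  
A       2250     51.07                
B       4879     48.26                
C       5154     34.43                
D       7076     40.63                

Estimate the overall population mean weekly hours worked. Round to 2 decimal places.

42.12

x̄_st = (Σ Nₕx̄ₕ) / (Σ Nₕ) = (2250·51.07 + 4879·48.26 + 5154·34.43 + 7076·40.63) / 19359
= 815318.14 / 19359 = 42.1157... → 42.12.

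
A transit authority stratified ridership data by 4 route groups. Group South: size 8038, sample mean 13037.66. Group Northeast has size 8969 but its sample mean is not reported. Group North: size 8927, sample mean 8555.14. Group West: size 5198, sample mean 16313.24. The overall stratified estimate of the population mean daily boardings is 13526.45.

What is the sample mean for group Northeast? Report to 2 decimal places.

N = 8038 + 8969 + 8927 + 5198 = 31132.
Overall total = μ·N = 13526.45·31132 = 421105441.4.
Subtract the known strata: 8038·13037.66 + 8927·8555.14 + 5198·16313.24 = 265964667.38.
Remaining total for group Northeast: 421105441.4 − 265964667.38 = 155140774.02.
Divide by its size: 155140774.02 / 8969 = 17297.4439... → 17297.44.

17297.44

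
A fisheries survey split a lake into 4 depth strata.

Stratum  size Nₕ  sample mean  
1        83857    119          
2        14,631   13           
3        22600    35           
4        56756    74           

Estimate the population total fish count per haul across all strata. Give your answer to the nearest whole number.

15160130

Population total = Σ Nₕ·x̄ₕ (each stratum's size times its mean).
83857·119 + 14631·13 + 22600·35 + 56756·74 = 9978983 + 190203 + 791000 + 4199944 = 15160130.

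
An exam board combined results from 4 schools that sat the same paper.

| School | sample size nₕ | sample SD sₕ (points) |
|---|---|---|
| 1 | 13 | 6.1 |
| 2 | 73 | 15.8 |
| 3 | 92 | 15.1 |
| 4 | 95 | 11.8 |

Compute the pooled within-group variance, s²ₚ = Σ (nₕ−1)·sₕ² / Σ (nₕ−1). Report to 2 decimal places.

194.27

1: (13−1)·6.1² = 12·37.21 = 446.52
2: (73−1)·15.8² = 72·249.64 = 17974.08
3: (92−1)·15.1² = 91·228.01 = 20748.91
4: (95−1)·11.8² = 94·139.24 = 13088.56
Numerator = 52258.07; denominator = Σ(nₕ−1) = 269.
s²ₚ = 52258.07/269 = 194.2679... → 194.27.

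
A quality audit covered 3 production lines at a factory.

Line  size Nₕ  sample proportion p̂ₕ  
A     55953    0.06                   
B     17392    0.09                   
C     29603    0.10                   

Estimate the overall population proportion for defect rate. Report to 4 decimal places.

0.0766

N = 55953 + 17392 + 29603 = 102948.
Overall proportion = Σ (Nₕ/N)·p̂ₕ.
Σ Nₕp̂ₕ = 3357.18 + 1565.28 + 2960.3 = 7882.76.
7882.76 / 102948 = 0.076570... → 0.0766.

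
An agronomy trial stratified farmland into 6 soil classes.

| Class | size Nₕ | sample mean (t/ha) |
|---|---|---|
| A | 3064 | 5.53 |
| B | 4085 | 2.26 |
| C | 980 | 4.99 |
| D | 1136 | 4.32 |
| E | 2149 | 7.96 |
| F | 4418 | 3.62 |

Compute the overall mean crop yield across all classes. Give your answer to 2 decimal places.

N = 3064 + 4085 + 980 + 1136 + 2149 + 4418 = 15832.
Overall mean = Σ (Nₕ/N)·x̄ₕ — weight by population share, not a simple average.
Σ Nₕx̄ₕ = 3064·5.53 + 4085·2.26 + 980·4.99 + 1136·4.32 + 2149·7.96 + 4418·3.62 = 16943.92 + 9232.1 + 4890.2 + 4907.52 + 17106.04 + 15993.16 = 69072.94.
Divide by N: 69072.94 / 15832 = 4.3629... → 4.36.

4.36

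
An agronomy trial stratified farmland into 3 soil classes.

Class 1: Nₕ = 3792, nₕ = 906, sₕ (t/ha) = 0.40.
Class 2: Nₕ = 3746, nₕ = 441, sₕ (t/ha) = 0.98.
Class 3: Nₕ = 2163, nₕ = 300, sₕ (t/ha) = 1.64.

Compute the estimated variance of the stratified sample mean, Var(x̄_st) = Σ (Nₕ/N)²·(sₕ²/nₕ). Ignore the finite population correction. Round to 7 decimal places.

N = 9701. Term for each stratum: Wₕ²sₕ²/nₕ.
Var(x̄_st) = 0.0000269833 + 0.0003247253 + 0.0004457039 = 0.0007974125 → 0.0007974.

0.0007974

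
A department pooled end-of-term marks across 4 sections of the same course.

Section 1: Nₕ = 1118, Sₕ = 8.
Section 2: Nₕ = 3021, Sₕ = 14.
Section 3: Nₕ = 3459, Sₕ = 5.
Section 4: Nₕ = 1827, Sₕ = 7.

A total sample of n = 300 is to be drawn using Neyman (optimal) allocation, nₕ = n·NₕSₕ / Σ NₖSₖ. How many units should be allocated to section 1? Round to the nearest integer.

33

1: NₕSₕ = 1118·8 = 8944
2: NₕSₕ = 3021·14 = 42294
3: NₕSₕ = 3459·5 = 17295
4: NₕSₕ = 1827·7 = 12789
Σ NₕSₕ = 81322.
n_1 = 300·8944/81322 = 32.995... → 33.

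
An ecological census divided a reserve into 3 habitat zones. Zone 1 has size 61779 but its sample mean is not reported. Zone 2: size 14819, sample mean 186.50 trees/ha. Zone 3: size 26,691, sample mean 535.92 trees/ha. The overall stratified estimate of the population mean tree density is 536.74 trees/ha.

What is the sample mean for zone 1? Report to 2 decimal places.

621.11

Σ Nₕx̄ₕ = N·μ, so 61779·x̄_1 = 103289·536.74 − (14819·186.50 + 26691·535.92).
= 55439337.86 − 17067984.22 = 38371353.64.
x̄_1 = 38371353.64 / 61779 = 621.1067... → 621.11.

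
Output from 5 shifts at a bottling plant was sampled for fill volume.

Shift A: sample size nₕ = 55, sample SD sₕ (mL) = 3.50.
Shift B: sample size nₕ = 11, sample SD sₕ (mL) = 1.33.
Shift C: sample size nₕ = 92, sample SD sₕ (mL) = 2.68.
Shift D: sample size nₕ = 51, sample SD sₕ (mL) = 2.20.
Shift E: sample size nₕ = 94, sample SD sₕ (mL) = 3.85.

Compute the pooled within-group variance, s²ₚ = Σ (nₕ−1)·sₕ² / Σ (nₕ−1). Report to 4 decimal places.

A: (55−1)·3.50² = 54·12.25 = 661.5
B: (11−1)·1.33² = 10·1.7689 = 17.689
C: (92−1)·2.68² = 91·7.1824 = 653.5984
D: (51−1)·2.20² = 50·4.84 = 242
E: (94−1)·3.85² = 93·14.8225 = 1378.4925
Numerator = 2953.2799; denominator = Σ(nₕ−1) = 298.
s²ₚ = 2953.2799/298 = 9.910335... → 9.9103.

9.9103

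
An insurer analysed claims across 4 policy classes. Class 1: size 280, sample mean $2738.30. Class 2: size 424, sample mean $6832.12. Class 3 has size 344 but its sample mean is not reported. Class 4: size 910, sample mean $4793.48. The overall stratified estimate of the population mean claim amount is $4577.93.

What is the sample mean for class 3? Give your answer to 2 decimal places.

2726.68

Σ Nₕx̄ₕ = N·μ, so 344·x̄_3 = 1958·4577.93 − (280·2738.30 + 424·6832.12 + 910·4793.48).
= 8963586.94 − 8025609.68 = 937977.26.
x̄_3 = 937977.26 / 344 = 2726.6781... → 2726.68.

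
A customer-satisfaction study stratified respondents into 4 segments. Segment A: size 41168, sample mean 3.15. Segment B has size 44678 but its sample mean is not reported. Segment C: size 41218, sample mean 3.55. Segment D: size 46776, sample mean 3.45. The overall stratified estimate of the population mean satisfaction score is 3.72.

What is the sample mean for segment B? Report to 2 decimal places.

N = 41168 + 44678 + 41218 + 46776 = 173840.
Overall total = μ·N = 3.72·173840 = 646684.8.
Subtract the known strata: 41168·3.15 + 41218·3.55 + 46776·3.45 = 437380.3.
Remaining total for segment B: 646684.8 − 437380.3 = 209304.5.
Divide by its size: 209304.5 / 44678 = 4.6847... → 4.68.

4.68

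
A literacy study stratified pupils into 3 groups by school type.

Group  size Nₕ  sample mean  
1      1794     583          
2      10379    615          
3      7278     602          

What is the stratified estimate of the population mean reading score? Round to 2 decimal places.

607.18

N = 1794 + 10379 + 7278 = 19451.
The stratified mean weights each stratum mean by its population share Nₕ/N.
Σ Nₕx̄ₕ = 1794·583 + 10379·615 + 7278·602 = 1045902 + 6383085 + 4381356 = 11810343.
Divide by N: 11810343 / 19451 = 607.1844... → 607.18.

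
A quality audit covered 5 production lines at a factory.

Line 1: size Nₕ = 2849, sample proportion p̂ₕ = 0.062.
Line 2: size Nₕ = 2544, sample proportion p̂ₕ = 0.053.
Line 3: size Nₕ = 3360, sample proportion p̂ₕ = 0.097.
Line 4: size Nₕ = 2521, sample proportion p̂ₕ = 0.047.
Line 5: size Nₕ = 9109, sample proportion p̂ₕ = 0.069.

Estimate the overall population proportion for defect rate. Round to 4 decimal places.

0.0679

N = 2849 + 2544 + 3360 + 2521 + 9109 = 20383.
Overall proportion = Σ (Nₕ/N)·p̂ₕ.
Σ Nₕp̂ₕ = 176.638 + 134.832 + 325.92 + 118.487 + 628.521 = 1384.398.
1384.398 / 20383 = 0.067919... → 0.0679.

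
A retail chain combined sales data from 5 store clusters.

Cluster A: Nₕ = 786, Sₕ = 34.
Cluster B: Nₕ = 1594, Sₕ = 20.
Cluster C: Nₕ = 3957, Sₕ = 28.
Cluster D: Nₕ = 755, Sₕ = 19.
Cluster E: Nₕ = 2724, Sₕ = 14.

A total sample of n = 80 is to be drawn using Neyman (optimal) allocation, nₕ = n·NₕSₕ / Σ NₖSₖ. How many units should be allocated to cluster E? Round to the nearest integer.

14

Σ NₕSₕ = 786·34 + 1594·20 + 3957·28 + 755·19 + 2724·14 = 221881.
Share for E: 38136/221881 = 0.17188.
n_E = 80 × 0.17188 = 13.750... → 14.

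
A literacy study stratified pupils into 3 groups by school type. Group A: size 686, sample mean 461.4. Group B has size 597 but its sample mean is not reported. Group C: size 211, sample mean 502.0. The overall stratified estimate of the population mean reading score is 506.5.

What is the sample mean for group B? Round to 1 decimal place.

Σ Nₕx̄ₕ = N·μ, so 597·x̄_B = 1494·506.5 − (686·461.4 + 211·502.0).
= 756711 − 422442.4 = 334268.6.
x̄_B = 334268.6 / 597 = 559.914... → 559.9.

559.9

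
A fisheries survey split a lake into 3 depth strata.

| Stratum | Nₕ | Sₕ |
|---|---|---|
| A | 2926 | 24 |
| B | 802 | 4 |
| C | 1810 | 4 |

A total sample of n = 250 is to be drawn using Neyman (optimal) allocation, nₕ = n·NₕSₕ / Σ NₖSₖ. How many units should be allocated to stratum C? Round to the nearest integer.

22

A: NₕSₕ = 2926·24 = 70224
B: NₕSₕ = 802·4 = 3208
C: NₕSₕ = 1810·4 = 7240
Σ NₕSₕ = 80672.
n_C = 250·7240/80672 = 22.437... → 22.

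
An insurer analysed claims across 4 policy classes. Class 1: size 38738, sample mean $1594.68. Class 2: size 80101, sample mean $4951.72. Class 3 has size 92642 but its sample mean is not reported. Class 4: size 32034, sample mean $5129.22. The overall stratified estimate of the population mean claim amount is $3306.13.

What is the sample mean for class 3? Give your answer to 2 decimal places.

Σ Nₕx̄ₕ = N·μ, so 92642·x̄_3 = 243515·3306.13 − (38738·1594.68 + 80101·4951.72 + 32034·5129.22).
= 805092246.95 − 622721871.04 = 182370375.91.
x̄_3 = 182370375.91 / 92642 = 1968.5496... → 1968.55.

1968.55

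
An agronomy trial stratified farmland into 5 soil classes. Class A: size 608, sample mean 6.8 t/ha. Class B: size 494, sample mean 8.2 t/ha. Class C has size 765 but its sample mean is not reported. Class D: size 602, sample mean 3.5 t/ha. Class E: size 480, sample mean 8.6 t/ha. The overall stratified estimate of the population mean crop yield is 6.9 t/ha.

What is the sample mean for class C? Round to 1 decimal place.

N = 608 + 494 + 765 + 602 + 480 = 2949.
Overall total = μ·N = 6.9·2949 = 20348.1.
Subtract the known strata: 608·6.8 + 494·8.2 + 602·3.5 + 480·8.6 = 14420.2.
Remaining total for class C: 20348.1 − 14420.2 = 5927.9.
Divide by its size: 5927.9 / 765 = 7.749... → 7.7.

7.7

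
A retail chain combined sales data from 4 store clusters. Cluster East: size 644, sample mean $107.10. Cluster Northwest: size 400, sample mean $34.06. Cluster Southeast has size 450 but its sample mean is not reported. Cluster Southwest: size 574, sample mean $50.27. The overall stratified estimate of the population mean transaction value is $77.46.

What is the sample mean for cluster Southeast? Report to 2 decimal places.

Σ Nₕx̄ₕ = N·μ, so 450·x̄_Southeast = 2068·77.46 − (644·107.10 + 400·34.06 + 574·50.27).
= 160187.28 − 111451.38 = 48735.9.
x̄_Southeast = 48735.9 / 450 = 108.302 → 108.30.

108.30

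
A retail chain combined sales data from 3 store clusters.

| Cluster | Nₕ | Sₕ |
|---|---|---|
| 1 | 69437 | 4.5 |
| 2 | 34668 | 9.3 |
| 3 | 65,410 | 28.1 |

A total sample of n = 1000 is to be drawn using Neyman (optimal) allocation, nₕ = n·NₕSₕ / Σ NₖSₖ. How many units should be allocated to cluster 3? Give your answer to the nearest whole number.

743

Σ NₕSₕ = 69437·4.5 + 34668·9.3 + 65410·28.1 = 2472899.9.
Share for 3: 1838021/2472899.9 = 0.74327.
n_3 = 1000 × 0.74327 = 743.265... → 743.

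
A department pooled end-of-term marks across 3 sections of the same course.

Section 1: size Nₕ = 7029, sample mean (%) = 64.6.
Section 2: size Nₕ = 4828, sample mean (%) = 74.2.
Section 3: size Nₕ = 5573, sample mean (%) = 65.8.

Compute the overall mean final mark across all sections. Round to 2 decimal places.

N = 7029 + 4828 + 5573 = 17430.
Overall mean = Σ (Nₕ/N)·x̄ₕ — weight by population share, not a simple average.
Σ Nₕx̄ₕ = 7029·64.6 + 4828·74.2 + 5573·65.8 = 454073.4 + 358237.6 + 366703.4 = 1179014.4.
Divide by N: 1179014.4 / 17430 = 67.6428... → 67.64.

67.64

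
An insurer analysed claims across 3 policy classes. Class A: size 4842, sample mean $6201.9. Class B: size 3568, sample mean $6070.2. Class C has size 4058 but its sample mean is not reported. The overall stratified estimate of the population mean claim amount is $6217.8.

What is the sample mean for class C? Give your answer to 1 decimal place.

N = 4842 + 3568 + 4058 = 12468.
Overall total = μ·N = 6217.8·12468 = 77523530.4.
Subtract the known strata: 4842·6201.9 + 3568·6070.2 = 51688073.4.
Remaining total for class C: 77523530.4 − 51688073.4 = 25835457.
Divide by its size: 25835457 / 4058 = 6366.549... → 6366.5.

6366.5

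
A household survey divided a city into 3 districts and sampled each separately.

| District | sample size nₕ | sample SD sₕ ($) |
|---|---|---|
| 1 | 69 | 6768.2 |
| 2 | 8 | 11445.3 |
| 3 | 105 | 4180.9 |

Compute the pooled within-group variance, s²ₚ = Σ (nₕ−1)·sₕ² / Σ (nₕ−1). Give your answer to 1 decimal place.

32680762.8

Degrees of freedom: 68 + 7 + 104 = 179.
Σ(nₕ−1)sₕ² = 68·45808531.24 + 7·130994892.09 + 104·17479924.81 = 5849856549.19.
s²ₚ = 5849856549.19 / 179 = 32680762.845... → 32680762.8.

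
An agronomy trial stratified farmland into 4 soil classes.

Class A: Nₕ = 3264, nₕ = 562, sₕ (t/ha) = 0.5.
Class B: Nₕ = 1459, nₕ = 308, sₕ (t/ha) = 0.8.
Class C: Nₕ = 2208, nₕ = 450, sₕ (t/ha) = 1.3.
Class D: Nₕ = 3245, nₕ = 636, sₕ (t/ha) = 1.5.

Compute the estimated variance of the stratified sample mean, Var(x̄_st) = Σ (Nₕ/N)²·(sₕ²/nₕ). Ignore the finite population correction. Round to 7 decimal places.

0.0006250

N = 10176. Term for each stratum: Wₕ²sₕ²/nₕ.
Var(x̄_st) = 0.0000457667 + 0.0000427155 + 0.0001768146 + 0.0003597498 = 0.0006250467 → 0.0006250.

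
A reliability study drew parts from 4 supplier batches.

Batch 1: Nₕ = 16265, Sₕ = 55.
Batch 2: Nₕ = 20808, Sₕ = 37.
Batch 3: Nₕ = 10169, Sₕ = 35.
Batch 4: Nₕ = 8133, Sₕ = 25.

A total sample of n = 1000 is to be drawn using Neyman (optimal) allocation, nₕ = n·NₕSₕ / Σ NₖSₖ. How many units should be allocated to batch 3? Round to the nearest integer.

1: NₕSₕ = 16265·55 = 894575
2: NₕSₕ = 20808·37 = 769896
3: NₕSₕ = 10169·35 = 355915
4: NₕSₕ = 8133·25 = 203325
Σ NₕSₕ = 2223711.
n_3 = 1000·355915/2223711 = 160.055... → 160.

160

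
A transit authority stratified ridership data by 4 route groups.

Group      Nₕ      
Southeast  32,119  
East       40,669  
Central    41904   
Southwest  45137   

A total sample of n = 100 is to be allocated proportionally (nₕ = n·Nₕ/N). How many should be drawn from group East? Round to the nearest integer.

N = 32119 + 40669 + 41904 + 45137 = 159829.
n_East = 100·40669/159829 = 25.445... → 25.

25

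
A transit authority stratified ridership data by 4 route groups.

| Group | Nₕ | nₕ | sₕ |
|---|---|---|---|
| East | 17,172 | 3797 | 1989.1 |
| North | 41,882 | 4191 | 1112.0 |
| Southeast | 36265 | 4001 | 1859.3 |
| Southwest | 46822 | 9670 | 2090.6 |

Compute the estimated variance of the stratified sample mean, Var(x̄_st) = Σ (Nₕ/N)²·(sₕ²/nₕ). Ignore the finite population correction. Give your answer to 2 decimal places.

N = 142141; Wₕ = Nₕ/N.
group East: (17172/142141)²·1989.1²/3797 = 15.20812
group North: (41882/142141)²·1112.0²/4191 = 25.61580
group Southeast: (36265/142141)²·1859.3²/4001 = 56.24281
group Southwest: (46822/142141)²·2090.6²/9670 = 49.04295
Sum = 146.10969 → 146.11.

146.11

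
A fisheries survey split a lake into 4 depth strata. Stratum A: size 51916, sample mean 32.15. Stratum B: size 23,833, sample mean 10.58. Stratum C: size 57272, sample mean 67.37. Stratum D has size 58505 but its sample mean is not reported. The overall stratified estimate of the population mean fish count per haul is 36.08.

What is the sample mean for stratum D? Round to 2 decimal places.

19.32

Σ Nₕx̄ₕ = N·μ, so 58505·x̄_D = 191526·36.08 − (51916·32.15 + 23833·10.58 + 57272·67.37).
= 6910258.08 − 5779667.18 = 1130590.9.
x̄_D = 1130590.9 / 58505 = 19.3247... → 19.32.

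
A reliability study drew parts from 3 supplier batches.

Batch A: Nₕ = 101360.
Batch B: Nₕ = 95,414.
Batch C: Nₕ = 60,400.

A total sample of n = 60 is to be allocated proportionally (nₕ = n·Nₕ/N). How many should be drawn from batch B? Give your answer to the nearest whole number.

22

N = 101360 + 95414 + 60400 = 257174.
n_B = 60·95414/257174 = 22.261... → 22.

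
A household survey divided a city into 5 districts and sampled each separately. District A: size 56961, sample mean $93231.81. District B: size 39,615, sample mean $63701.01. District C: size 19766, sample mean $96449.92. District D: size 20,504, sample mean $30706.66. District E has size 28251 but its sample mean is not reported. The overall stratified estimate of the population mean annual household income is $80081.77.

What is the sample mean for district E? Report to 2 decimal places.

100921.34

Σ Nₕx̄ₕ = N·μ, so 28251·x̄_E = 165097·80081.77 − (56961·93231.81 + 39615·63701.01 + 19766·96449.92 + 20504·30706.66).
= 13221259981.69 − 10370131115.92 = 2851128865.77.
x̄_E = 2851128865.77 / 28251 = 100921.3432... → 100921.34.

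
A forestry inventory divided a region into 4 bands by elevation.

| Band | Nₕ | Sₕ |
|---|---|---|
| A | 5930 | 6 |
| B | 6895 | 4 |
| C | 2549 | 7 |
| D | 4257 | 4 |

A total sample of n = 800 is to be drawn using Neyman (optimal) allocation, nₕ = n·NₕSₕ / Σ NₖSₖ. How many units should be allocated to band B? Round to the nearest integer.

Σ NₕSₕ = 5930·6 + 6895·4 + 2549·7 + 4257·4 = 98031.
Share for B: 27580/98031 = 0.28134.
n_B = 800 × 0.28134 = 225.072... → 225.

225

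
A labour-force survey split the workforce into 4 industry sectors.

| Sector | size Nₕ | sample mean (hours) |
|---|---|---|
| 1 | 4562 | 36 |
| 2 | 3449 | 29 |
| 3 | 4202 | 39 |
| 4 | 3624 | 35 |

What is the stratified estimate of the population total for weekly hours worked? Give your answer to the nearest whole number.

554971

1: 4562·36 = 164232
2: 3449·29 = 100021
3: 4202·39 = 163878
4: 3624·35 = 126840
τ̂ = Σ Nₕx̄ₕ = 554971.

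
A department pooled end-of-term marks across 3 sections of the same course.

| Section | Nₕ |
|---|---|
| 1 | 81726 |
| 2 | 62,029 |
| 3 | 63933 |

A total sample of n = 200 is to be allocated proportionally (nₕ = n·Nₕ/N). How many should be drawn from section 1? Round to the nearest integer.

Share of section 1 = 81726/207688 = 0.39350.
Allocate 200 × 0.39350 = 78.701... → 79.

79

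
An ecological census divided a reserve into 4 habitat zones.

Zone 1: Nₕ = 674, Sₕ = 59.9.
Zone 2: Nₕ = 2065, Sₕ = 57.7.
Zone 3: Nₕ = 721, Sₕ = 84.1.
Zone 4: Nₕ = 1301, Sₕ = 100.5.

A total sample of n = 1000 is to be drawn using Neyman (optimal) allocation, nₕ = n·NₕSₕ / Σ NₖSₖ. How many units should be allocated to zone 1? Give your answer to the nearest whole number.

Σ NₕSₕ = 674·59.9 + 2065·57.7 + 721·84.1 + 1301·100.5 = 350909.7.
Share for 1: 40372.6/350909.7 = 0.11505.
n_1 = 1000 × 0.11505 = 115.051... → 115.

115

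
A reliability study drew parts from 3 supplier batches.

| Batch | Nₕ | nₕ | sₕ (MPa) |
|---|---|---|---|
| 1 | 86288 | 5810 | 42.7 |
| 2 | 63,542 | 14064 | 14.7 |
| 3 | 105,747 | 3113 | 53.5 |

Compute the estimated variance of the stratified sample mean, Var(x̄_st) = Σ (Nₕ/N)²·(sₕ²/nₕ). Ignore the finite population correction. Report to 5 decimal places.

0.19413

N = 255577; Wₕ = Nₕ/N.
batch 1: (86288/255577)²·42.7²/5810 = 0.03577148
batch 2: (63542/255577)²·14.7²/14064 = 0.00094974
batch 3: (105747/255577)²·53.5²/3113 = 0.15740590
Sum = 0.19412712 → 0.19413.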